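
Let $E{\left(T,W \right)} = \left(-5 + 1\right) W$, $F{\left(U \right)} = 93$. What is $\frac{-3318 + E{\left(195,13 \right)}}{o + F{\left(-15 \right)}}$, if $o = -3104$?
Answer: $\frac{3370}{3011} \approx 1.1192$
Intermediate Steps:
$E{\left(T,W \right)} = - 4 W$
$\frac{-3318 + E{\left(195,13 \right)}}{o + F{\left(-15 \right)}} = \frac{-3318 - 52}{-3104 + 93} = \frac{-3318 - 52}{-3011} = \left(-3370\right) \left(- \frac{1}{3011}\right) = \frac{3370}{3011}$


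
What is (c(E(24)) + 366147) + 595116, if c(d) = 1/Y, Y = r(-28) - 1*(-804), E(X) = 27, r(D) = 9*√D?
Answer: 51962994058/54057 - I*√7/36038 ≈ 9.6126e+5 - 7.3416e-5*I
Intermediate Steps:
Y = 804 + 18*I*√7 (Y = 9*√(-28) - 1*(-804) = 9*(2*I*√7) + 804 = 18*I*√7 + 804 = 804 + 18*I*√7 ≈ 804.0 + 47.624*I)
c(d) = 1/(804 + 18*I*√7)
(c(E(24)) + 366147) + 595116 = ((67/54057 - I*√7/36038) + 366147) + 595116 = (19792808446/54057 - I*√7/36038) + 595116 = 51962994058/54057 - I*√7/36038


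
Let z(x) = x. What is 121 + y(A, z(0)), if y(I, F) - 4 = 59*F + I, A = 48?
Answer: 173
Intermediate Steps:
y(I, F) = 4 + I + 59*F (y(I, F) = 4 + (59*F + I) = 4 + (I + 59*F) = 4 + I + 59*F)
121 + y(A, z(0)) = 121 + (4 + 48 + 59*0) = 121 + (4 + 48 + 0) = 121 + 52 = 173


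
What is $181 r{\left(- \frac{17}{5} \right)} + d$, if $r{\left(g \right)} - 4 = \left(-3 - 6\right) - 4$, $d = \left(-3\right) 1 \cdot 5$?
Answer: $-1644$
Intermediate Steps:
$d = -15$ ($d = \left(-3\right) 5 = -15$)
$r{\left(g \right)} = -9$ ($r{\left(g \right)} = 4 - 13 = -9$)
$181 r{\left(- \frac{17}{5} \right)} + d = 181 \left(-9\right) - 15 = -1629 - 15 = -1644$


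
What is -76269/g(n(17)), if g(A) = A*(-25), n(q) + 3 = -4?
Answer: -76269/175 ≈ -435.82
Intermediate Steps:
n(q) = -7 (n(q) = -3 - 4 = -7)
g(A) = -25*A
-76269/g(n(17)) = -76269/((-25*(-7))) = -76269/175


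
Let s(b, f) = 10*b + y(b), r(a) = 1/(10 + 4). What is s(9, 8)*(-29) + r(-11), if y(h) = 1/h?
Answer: -329257/126 ≈ -2613.2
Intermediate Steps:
r(a) = 1/14
s(b, f) = 1/b + 10*b (s(b, f) = 10*b + 1/b = 1/b + 10*b)
s(9, 8)*(-29) + r(-11) = (1/9 + 10*9)*(-29) + 1/14 = (⅑ + 90)*(-29) + 1/14 = (811/9)*(-29) + 1/14 = -23519/9 + 1/14 = -329257/126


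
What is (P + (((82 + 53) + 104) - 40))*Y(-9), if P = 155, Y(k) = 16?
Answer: 5664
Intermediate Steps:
(P + (((82 + 53) + 104) - 40))*Y(-9) = (155 + (((82 + 53) + 104) - 40))*16 = (155 + ((135 + 104) - 40))*16 = (155 + (239 - 40))*16 = (155 + 199)*16 = 354*16 = 5664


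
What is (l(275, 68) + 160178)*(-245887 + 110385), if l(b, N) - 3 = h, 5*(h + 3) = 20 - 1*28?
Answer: -108521112764/5 ≈ -2.1704e+10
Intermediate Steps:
h = -23/5 (h = -3 + (20 - 1*28)/5 = -3 + (20 - 28)/5 = -3 + (⅕)*(-8) = -3 - 8/5 = -23/5 ≈ -4.6000)
l(b, N) = -8/5 (l(b, N) = 3 - 23/5 = -8/5)
(l(275, 68) + 160178)*(-245887 + 110385) = (-8/5 + 160178)*(-245887 + 110385) = (800882/5)*(-135502) = -108521112764/5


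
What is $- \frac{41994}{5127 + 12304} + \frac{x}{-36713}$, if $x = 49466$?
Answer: $- \frac{2403967568}{639944303} \approx -3.7565$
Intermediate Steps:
$- \frac{41994}{5127 + 12304} + \frac{x}{-36713} = - \frac{41994}{5127 + 12304} + \frac{49466}{-36713} = - \frac{41994}{17431} + 49466 \left(- \frac{1}{36713}\right) = \left(-41994\right) \frac{1}{17431} - \frac{49466}{36713} = - \frac{41994}{17431} - \frac{49466}{36713} = - \frac{2403967568}{639944303}$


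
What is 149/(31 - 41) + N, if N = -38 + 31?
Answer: -219/10 ≈ -21.900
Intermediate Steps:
N = -7
149/(31 - 41) + N = 149/(31 - 41) - 7 = 149/(-10) - 7 = -⅒*149 - 7 = -149/10 - 7 = -219/10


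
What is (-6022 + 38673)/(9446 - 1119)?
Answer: 32651/8327 ≈ 3.9211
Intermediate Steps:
(-6022 + 38673)/(9446 - 1119) = 32651/8327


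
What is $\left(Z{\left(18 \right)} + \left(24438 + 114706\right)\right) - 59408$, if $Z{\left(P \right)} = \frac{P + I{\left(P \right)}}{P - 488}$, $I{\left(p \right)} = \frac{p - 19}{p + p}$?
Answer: $\frac{1349132473}{16920} \approx 79736.0$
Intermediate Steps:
$I{\left(p \right)} = \frac{-19 + p}{2 p}$
$Z{\left(P \right)} = \frac{P + \frac{-19 + P}{2 P}}{-488 + P}$ ($Z{\left(P \right)} = \frac{P + \frac{-19 + P}{2 P}}{P - 488} = \frac{P + \frac{-19 + P}{2 P}}{-488 + P}$)
$\left(Z{\left(18 \right)} + \left(24438 + 114706\right)\right) - 59408 = \left(\frac{-19 + 18 + 2 \cdot 18^{2}}{2 \cdot 18 \left(-488 + 18\right)} + \left(24438 + 114706\right)\right) - 59408 = \left(\frac{1}{2} \cdot \frac{1}{18} \frac{1}{-470} \left(-19 + 18 + 2 \cdot 324\right) + 139144\right) - 59408 = \left(\frac{1}{2} \cdot \frac{1}{18} \left(- \frac{1}{470}\right) \left(-19 + 18 + 648\right) + 139144\right) - 59408 = \left(\frac{1}{2} \cdot \frac{1}{18} \left(- \frac{1}{470}\right) 647 + 139144\right) - 59408 = \left(- \frac{647}{16920} + 139144\right) - 59408 = \frac{2354315833}{16920} - 59408 = \frac{1349132473}{16920}$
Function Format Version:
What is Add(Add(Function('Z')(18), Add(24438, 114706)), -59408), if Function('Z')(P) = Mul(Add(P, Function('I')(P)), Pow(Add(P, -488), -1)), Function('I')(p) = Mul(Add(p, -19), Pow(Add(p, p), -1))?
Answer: Rational(1349132473, 16920) ≈ 79736.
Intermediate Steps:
Function('I')(p) = Mul(Rational(1, 2), Pow(p, -1), Add(-19, p)) (Function('I')(p) = Mul(Add(-19, p), Pow(Mul(2, p), -1)) = Mul(Add(-19, p), Mul(Rational(1, 2), Pow(p, -1))) = Mul(Rational(1, 2), Pow(p, -1), Add(-19, p)))
Function('Z')(P) = Mul(Pow(Add(-488, P), -1), Add(P, Mul(Rational(1, 2), Pow(P, -1), Add(-19, P)))) (Function('Z')(P) = Mul(Add(P, Mul(Rational(1, 2), Pow(P, -1), Add(-19, P))), Pow(Add(P, -488), -1)) = Mul(Add(P, Mul(Rational(1, 2), Pow(P, -1), Add(-19, P))), Pow(Add(-488, P), -1)) = Mul(Pow(Add(-488, P), -1), Add(P, Mul(Rational(1, 2), Pow(P, -1), Add(-19, P)))))
Add(Add(Function('Z')(18), Add(24438, 114706)), -59408) = Add(Add(Mul(Rational(1, 2), Pow(18, -1), Pow(Add(-488, 18), -1), Add(-19, 18, Mul(2, Pow(18, 2)))), Add(24438, 114706)), -59408) = Add(Add(Mul(Rational(1, 2), Rational(1, 18), Pow(-470, -1), Add(-19, 18, Mul(2, 324))), 139144), -59408) = Add(Add(Mul(Rational(1, 2), Rational(1, 18), Rational(-1, 470), Add(-19, 18, 648)), 139144), -59408) = Add(Add(Mul(Rational(1, 2), Rational(1, 18), Rational(-1, 470), 647), 139144), -59408) = Add(Add(Rational(-647, 16920), 139144), -59408) = Add(Rational(2354315833, 16920), -59408) = Rational(1349132473, 16920)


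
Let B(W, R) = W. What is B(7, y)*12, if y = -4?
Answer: 84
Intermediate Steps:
B(7, y)*12 = 7*12 = 84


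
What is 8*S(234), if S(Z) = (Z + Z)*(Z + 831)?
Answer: 3987360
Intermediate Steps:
S(Z) = 2*Z*(831 + Z) (S(Z) = (2*Z)*(831 + Z) = 2*Z*(831 + Z))
8*S(234) = 8*(2*234*(831 + 234)) = 8*(2*234*1065) = 8*498420 = 3987360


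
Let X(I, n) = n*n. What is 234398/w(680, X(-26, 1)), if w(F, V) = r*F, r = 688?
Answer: 117199/233920 ≈ 0.50102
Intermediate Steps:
X(I, n) = n**2
w(F, V) = 688*F
234398/w(680, X(-26, 1)) = 234398/((688*680)) = 234398/467840 = 234398*(1/467840) = 117199/233920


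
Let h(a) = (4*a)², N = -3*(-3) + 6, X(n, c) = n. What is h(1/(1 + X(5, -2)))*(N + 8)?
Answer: 92/9 ≈ 10.222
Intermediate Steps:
N = 15 (N = 9 + 6 = 15)
h(a) = 16*a²
h(1/(1 + X(5, -2)))*(N + 8) = (16*(1/(1 + 5))²)*(15 + 8) = (16*(1/6)²)*23 = (16*(⅙)²)*23 = (16*(1/36))*23 = (4/9)*23 = 92/9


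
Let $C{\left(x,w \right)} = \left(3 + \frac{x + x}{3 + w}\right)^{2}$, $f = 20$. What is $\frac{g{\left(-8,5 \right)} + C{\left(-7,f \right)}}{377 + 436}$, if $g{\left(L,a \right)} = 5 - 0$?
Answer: $\frac{1890}{143359} \approx 0.013184$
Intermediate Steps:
$g{\left(L,a \right)} = 5$ ($g{\left(L,a \right)} = 5 + 0 = 5$)
$C{\left(x,w \right)} = \left(3 + \frac{2 x}{3 + w}\right)^{2}$
$\frac{g{\left(-8,5 \right)} + C{\left(-7,f \right)}}{377 + 436} = \frac{5 + \frac{\left(9 + 2 \left(-7\right) + 3 \cdot 20\right)^{2}}{\left(3 + 20\right)^{2}}}{377 + 436} = \frac{5 + \frac{\left(9 - 14 + 60\right)^{2}}{529}}{813} = \left(5 + \frac{55^{2}}{529}\right) \frac{1}{813} = \left(5 + \frac{1}{529} \cdot 3025\right) \frac{1}{813} = \left(5 + \frac{3025}{529}\right) \frac{1}{813} = \frac{5670}{529} \cdot \frac{1}{813} = \frac{1890}{143359}$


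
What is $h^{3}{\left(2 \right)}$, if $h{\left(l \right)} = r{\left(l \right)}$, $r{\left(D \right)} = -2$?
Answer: $-8$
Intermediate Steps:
$h{\left(l \right)} = -2$
$h^{3}{\left(2 \right)} = \left(-2\right)^{3} = -8$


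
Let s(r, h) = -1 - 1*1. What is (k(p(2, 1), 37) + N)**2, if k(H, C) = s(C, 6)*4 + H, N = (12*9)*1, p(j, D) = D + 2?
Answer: 10609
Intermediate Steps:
p(j, D) = 2 + D
s(r, h) = -2 (s(r, h) = -1 - 1 = -2)
N = 108 (N = 108*1 = 108)
k(H, C) = -8 + H (k(H, C) = -2*4 + H = -8 + H)
(k(p(2, 1), 37) + N)**2 = ((-8 + (2 + 1)) + 108)**2 = ((-8 + 3) + 108)**2 = (-5 + 108)**2 = 103**2 = 10609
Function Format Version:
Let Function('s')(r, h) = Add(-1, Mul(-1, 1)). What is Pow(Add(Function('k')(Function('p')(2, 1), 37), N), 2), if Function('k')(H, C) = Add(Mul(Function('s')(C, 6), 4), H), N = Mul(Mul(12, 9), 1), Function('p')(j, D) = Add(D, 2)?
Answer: 10609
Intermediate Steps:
Function('p')(j, D) = Add(2, D)
Function('s')(r, h) = -2 (Function('s')(r, h) = Add(-1, -1) = -2)
N = 108 (N = Mul(108, 1) = 108)
Function('k')(H, C) = Add(-8, H) (Function('k')(H, C) = Add(Mul(-2, 4), H) = Add(-8, H))
Pow(Add(Function('k')(Function('p')(2, 1), 37), N), 2) = Pow(Add(Add(-8, Add(2, 1)), 108), 2) = Pow(Add(Add(-8, 3), 108), 2) = Pow(Add(-5, 108), 2) = Pow(103, 2) = 10609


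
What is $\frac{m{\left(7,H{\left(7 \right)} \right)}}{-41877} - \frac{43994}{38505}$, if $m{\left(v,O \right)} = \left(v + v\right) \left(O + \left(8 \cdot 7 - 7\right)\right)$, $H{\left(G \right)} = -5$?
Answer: $- \frac{56547146}{48862845} \approx -1.1573$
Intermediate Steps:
$m{\left(v,O \right)} = 2 v \left(49 + O\right)$ ($m{\left(v,O \right)} = 2 v \left(O + \left(56 - 7\right)\right) = 2 v \left(O + 49\right) = 2 v \left(49 + O\right)$)
$\frac{m{\left(7,H{\left(7 \right)} \right)}}{-41877} - \frac{43994}{38505} = \frac{2 \cdot 7 \left(49 - 5\right)}{-41877} - \frac{43994}{38505} = 2 \cdot 7 \cdot 44 \left(- \frac{1}{41877}\right) - \frac{43994}{38505} = 616 \left(- \frac{1}{41877}\right) - \frac{43994}{38505} = - \frac{56}{3807} - \frac{43994}{38505} = - \frac{56547146}{48862845}$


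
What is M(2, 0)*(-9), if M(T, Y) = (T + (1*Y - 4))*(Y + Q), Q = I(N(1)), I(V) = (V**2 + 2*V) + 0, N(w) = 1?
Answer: 54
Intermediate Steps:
I(V) = V**2 + 2*V
Q = 3 (Q = 1*(2 + 1) = 1*3 = 3)
M(T, Y) = (3 + Y)*(-4 + T + Y) (M(T, Y) = (T + (1*Y - 4))*(Y + 3) = (T + (Y - 4))*(3 + Y) = (T + (-4 + Y))*(3 + Y) = (-4 + T + Y)*(3 + Y) = (3 + Y)*(-4 + T + Y))
M(2, 0)*(-9) = (-12 + 0**2 - 1*0 + 3*2 + 2*0)*(-9) = (-12 + 0 + 0 + 6 + 0)*(-9) = -6*(-9) = 54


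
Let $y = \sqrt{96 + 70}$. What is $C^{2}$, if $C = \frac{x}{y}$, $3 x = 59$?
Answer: $\frac{3481}{1494} \approx 2.33$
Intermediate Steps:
$x = \frac{59}{3}$ ($x = \frac{1}{3} \cdot 59 = \frac{59}{3} \approx 19.667$)
$y = \sqrt{166} \approx 12.884$
$C = \frac{59 \sqrt{166}}{498}$ ($C = \frac{59}{3 \sqrt{166}} = \frac{59 \frac{\sqrt{166}}{166}}{3} = \frac{59 \sqrt{166}}{498} \approx 1.5264$)
$C^{2} = \left(\frac{59 \sqrt{166}}{498}\right)^{2} = \frac{3481}{1494}$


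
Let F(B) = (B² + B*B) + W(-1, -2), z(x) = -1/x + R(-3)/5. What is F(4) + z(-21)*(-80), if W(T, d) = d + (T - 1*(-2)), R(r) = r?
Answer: 1579/21 ≈ 75.190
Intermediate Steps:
W(T, d) = 2 + T + d (W(T, d) = d + (T + 2) = d + (2 + T) = 2 + T + d)
z(x) = -⅗ - 1/x (z(x) = -1/x - 3/5 = -1/x - 3*⅕ = -1/x - ⅗ = -⅗ - 1/x)
F(B) = -1 + 2*B² (F(B) = (B² + B*B) + (2 - 1 - 2) = (B² + B²) - 1 = 2*B² - 1 = -1 + 2*B²)
F(4) + z(-21)*(-80) = (-1 + 2*4²) + (-⅗ - 1/(-21))*(-80) = (-1 + 2*16) + (-⅗ - 1*(-1/21))*(-80) = (-1 + 32) + (-⅗ + 1/21)*(-80) = 31 - 58/105*(-80) = 31 + 928/21 = 1579/21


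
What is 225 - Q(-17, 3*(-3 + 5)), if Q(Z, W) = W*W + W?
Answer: 183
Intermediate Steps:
Q(Z, W) = W + W**2 (Q(Z, W) = W**2 + W = W + W**2)
225 - Q(-17, 3*(-3 + 5)) = 225 - 3*(-3 + 5)*(1 + 3*(-3 + 5)) = 225 - 3*2*(1 + 3*2) = 225 - 6*(1 + 6) = 225 - 6*7 = 225 - 1*42 = 225 - 42 = 183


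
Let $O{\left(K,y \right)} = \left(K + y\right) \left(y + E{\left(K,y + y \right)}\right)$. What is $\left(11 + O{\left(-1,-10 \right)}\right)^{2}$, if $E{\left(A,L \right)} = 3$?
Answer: $7744$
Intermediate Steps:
$O{\left(K,y \right)} = \left(3 + y\right) \left(K + y\right)$ ($O{\left(K,y \right)} = \left(K + y\right) \left(y + 3\right) = \left(K + y\right) \left(3 + y\right) = \left(3 + y\right) \left(K + y\right)$)
$\left(11 + O{\left(-1,-10 \right)}\right)^{2} = \left(11 + \left(\left(-10\right)^{2} + 3 \left(-1\right) + 3 \left(-10\right) - -10\right)\right)^{2} = \left(11 + \left(100 - 3 - 30 + 10\right)\right)^{2} = \left(11 + 77\right)^{2} = 88^{2} = 7744$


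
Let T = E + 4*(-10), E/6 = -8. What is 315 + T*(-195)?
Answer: 17475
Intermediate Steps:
E = -48 (E = 6*(-8) = -48)
T = -88 (T = -48 + 4*(-10) = -48 - 40 = -88)
315 + T*(-195) = 315 - 88*(-195) = 315 + 17160 = 17475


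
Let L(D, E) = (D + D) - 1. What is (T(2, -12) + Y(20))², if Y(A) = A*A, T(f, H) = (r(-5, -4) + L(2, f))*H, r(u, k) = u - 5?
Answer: 234256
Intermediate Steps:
L(D, E) = -1 + 2*D (L(D, E) = 2*D - 1 = -1 + 2*D)
r(u, k) = -5 + u
T(f, H) = -7*H (T(f, H) = ((-5 - 5) + (-1 + 2*2))*H = (-10 + (-1 + 4))*H = (-10 + 3)*H = -7*H)
Y(A) = A²
(T(2, -12) + Y(20))² = (-7*(-12) + 20²)² = (84 + 400)² = 484² = 234256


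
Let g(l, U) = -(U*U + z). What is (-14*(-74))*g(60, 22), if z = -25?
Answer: -475524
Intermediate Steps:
g(l, U) = 25 - U² (g(l, U) = -(U*U - 25) = -(U² - 25) = -(-25 + U²) = 25 - U²)
(-14*(-74))*g(60, 22) = (-14*(-74))*(25 - 1*22²) = 1036*(25 - 1*484) = 1036*(25 - 484) = 1036*(-459) = -475524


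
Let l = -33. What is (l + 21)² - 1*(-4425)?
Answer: 4569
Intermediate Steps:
(l + 21)² - 1*(-4425) = (-33 + 21)² - 1*(-4425) = (-12)² + 4425 = 144 + 4425 = 4569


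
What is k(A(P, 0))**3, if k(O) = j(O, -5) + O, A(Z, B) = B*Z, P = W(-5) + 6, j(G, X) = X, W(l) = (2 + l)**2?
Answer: -125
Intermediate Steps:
P = 15 (P = (2 - 5)**2 + 6 = (-3)**2 + 6 = 9 + 6 = 15)
k(O) = -5 + O
k(A(P, 0))**3 = (-5 + 0*15)**3 = (-5 + 0)**3 = (-5)**3 = -125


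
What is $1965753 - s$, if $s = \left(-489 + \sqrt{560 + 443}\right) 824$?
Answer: $2368689 - 824 \sqrt{1003} \approx 2.3426 \cdot 10^{6}$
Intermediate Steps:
$s = -402936 + 824 \sqrt{1003}$ ($s = \left(-489 + \sqrt{1003}\right) 824 = -402936 + 824 \sqrt{1003} \approx -3.7684 \cdot 10^{5}$)
$1965753 - s = 1965753 - \left(-402936 + 824 \sqrt{1003}\right) = 1965753 + \left(402936 - 824 \sqrt{1003}\right) = 2368689 - 824 \sqrt{1003}$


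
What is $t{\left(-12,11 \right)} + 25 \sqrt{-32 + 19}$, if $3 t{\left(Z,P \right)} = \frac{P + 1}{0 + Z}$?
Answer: $- \frac{1}{3} + 25 i \sqrt{13} \approx -0.33333 + 90.139 i$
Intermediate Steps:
$t{\left(Z,P \right)} = \frac{1 + P}{3 Z}$ ($t{\left(Z,P \right)} = \frac{\left(P + 1\right) \frac{1}{0 + Z}}{3} = \frac{\left(1 + P\right) \frac{1}{Z}}{3} = \frac{\frac{1}{Z} \left(1 + P\right)}{3} = \frac{1 + P}{3 Z}$)
$t{\left(-12,11 \right)} + 25 \sqrt{-32 + 19} = \frac{1 + 11}{3 \left(-12\right)} + 25 \sqrt{-32 + 19} = \frac{1}{3} \left(- \frac{1}{12}\right) 12 + 25 \sqrt{-13} = - \frac{1}{3} + 25 i \sqrt{13}$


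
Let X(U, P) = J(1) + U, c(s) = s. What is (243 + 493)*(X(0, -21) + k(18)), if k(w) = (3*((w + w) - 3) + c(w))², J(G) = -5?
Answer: 10071424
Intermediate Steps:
X(U, P) = -5 + U
k(w) = (-9 + 7*w)² (k(w) = (3*((w + w) - 3) + w)² = (3*(2*w - 3) + w)² = (3*(-3 + 2*w) + w)² = ((-9 + 6*w) + w)² = (-9 + 7*w)²)
(243 + 493)*(X(0, -21) + k(18)) = (243 + 493)*((-5 + 0) + (-9 + 7*18)²) = 736*(-5 + (-9 + 126)²) = 736*(-5 + 117²) = 736*(-5 + 13689) = 736*13684 = 10071424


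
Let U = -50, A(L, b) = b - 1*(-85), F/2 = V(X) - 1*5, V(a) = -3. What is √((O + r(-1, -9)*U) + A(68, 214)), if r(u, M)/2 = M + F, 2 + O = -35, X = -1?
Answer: √2762 ≈ 52.555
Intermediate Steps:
O = -37 (O = -2 - 35 = -37)
F = -16 (F = 2*(-3 - 1*5) = 2*(-3 - 5) = 2*(-8) = -16)
A(L, b) = 85 + b (A(L, b) = b + 85 = 85 + b)
r(u, M) = -32 + 2*M (r(u, M) = 2*(M - 16) = 2*(-16 + M) = -32 + 2*M)
√((O + r(-1, -9)*U) + A(68, 214)) = √((-37 + (-32 + 2*(-9))*(-50)) + (85 + 214)) = √((-37 + (-32 - 18)*(-50)) + 299) = √((-37 - 50*(-50)) + 299) = √((-37 + 2500) + 299) = √(2463 + 299) = √2762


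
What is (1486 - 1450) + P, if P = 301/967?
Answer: 35113/967 ≈ 36.311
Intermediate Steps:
P = 301/967 (P = 301*(1/967) = 301/967 ≈ 0.31127)
(1486 - 1450) + P = (1486 - 1450) + 301/967 = 36 + 301/967 = 35113/967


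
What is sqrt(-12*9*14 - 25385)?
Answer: I*sqrt(26897) ≈ 164.0*I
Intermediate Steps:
sqrt(-12*9*14 - 25385) = sqrt(-108*14 - 25385) = sqrt(-1512 - 25385) = sqrt(-26897) = I*sqrt(26897)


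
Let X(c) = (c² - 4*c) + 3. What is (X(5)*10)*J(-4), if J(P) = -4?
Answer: -320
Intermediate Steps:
X(c) = 3 + c² - 4*c
(X(5)*10)*J(-4) = ((3 + 5² - 4*5)*10)*(-4) = ((3 + 25 - 20)*10)*(-4) = (8*10)*(-4) = 80*(-4) = -320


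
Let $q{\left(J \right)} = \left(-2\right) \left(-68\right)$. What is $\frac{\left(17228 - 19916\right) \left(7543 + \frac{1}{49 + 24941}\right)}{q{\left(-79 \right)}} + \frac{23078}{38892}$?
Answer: $- \frac{4189197792049}{28099470} \approx -1.4908 \cdot 10^{5}$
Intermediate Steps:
$q{\left(J \right)} = 136$
$\frac{\left(17228 - 19916\right) \left(7543 + \frac{1}{49 + 24941}\right)}{q{\left(-79 \right)}} + \frac{23078}{38892} = \frac{\left(17228 - 19916\right) \left(7543 + \frac{1}{49 + 24941}\right)}{136} + \frac{23078}{38892} = - 2688 \left(7543 + \frac{1}{24990}\right) \frac{1}{136} + 23078 \cdot \frac{1}{38892} = - 2688 \left(7543 + \frac{1}{24990}\right) \frac{1}{136} + \frac{11539}{19446} = \left(-2688\right) \frac{188499571}{24990} \cdot \frac{1}{136} + \frac{11539}{19446} = \left(- \frac{12063972544}{595}\right) \frac{1}{136} + \frac{11539}{19446} = - \frac{1507996568}{10115} + \frac{11539}{19446} = - \frac{4189197792049}{28099470}$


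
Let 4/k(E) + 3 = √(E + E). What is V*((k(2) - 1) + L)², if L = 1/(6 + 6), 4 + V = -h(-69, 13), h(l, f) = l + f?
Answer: 45253/36 ≈ 1257.0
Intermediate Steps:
h(l, f) = f + l
V = 52 (V = -4 - (13 - 69) = -4 - 1*(-56) = -4 + 56 = 52)
L = 1/12 ≈ 0.083333
k(E) = 4/(-3 + √2*√E) (k(E) = 4/(-3 + √(E + E)) = 4/(-3 + √(2*E)) = 4/(-3 + √2*√E))
V*((k(2) - 1) + L)² = 52*((4/(-3 + √2*√2) - 1) + 1/12)² = 52*((4/(-3 + 2) - 1) + 1/12)² = 52*((4/(-1) - 1) + 1/12)² = 52*((4*(-1) - 1) + 1/12)² = 52*((-4 - 1) + 1/12)² = 52*(-5 + 1/12)² = 52*(-59/12)² = 52*(3481/144) = 45253/36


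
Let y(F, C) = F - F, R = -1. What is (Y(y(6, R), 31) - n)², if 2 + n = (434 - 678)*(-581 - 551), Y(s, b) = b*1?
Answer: 76272630625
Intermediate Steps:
y(F, C) = 0
Y(s, b) = b
n = 276206 (n = -2 + (434 - 678)*(-581 - 551) = -2 - 244*(-1132) = -2 + 276208 = 276206)
(Y(y(6, R), 31) - n)² = (31 - 1*276206)² = (31 - 276206)² = (-276175)² = 76272630625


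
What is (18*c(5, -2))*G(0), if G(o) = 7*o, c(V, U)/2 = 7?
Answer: 0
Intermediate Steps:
c(V, U) = 14 (c(V, U) = 2*7 = 14)
(18*c(5, -2))*G(0) = (18*14)*(7*0) = 252*0 = 0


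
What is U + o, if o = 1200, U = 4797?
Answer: 5997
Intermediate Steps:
U + o = 4797 + 1200 = 5997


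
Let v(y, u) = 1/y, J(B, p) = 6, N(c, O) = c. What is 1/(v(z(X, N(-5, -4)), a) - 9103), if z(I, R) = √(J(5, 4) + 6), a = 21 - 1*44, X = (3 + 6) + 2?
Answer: -109236/994375307 - 2*√3/994375307 ≈ -0.00010986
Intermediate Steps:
X = 11 (X = 9 + 2 = 11)
a = -23 (a = 21 - 44 = -23)
z(I, R) = 2*√3 (z(I, R) = √(6 + 6) = √12 = 2*√3)
1/(v(z(X, N(-5, -4)), a) - 9103) = 1/(1/(2*√3) - 9103) = 1/(√3/6 - 9103) = 1/(-9103 + √3/6)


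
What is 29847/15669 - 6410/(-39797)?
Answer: 429419783/207859731 ≈ 2.0659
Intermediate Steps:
29847/15669 - 6410/(-39797) = 29847*(1/15669) - 6410*(-1/39797) = 9949/5223 + 6410/39797 = 429419783/207859731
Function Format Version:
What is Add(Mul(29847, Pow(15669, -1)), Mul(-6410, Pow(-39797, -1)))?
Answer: Rational(429419783, 207859731) ≈ 2.0659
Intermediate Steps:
Add(Mul(29847, Pow(15669, -1)), Mul(-6410, Pow(-39797, -1))) = Add(Mul(29847, Rational(1, 15669)), Mul(-6410, Rational(-1, 39797))) = Add(Rational(9949, 5223), Rational(6410, 39797)) = Rational(429419783, 207859731)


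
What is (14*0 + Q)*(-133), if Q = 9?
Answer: -1197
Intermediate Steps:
(14*0 + Q)*(-133) = (14*0 + 9)*(-133) = (0 + 9)*(-133) = 9*(-133) = -1197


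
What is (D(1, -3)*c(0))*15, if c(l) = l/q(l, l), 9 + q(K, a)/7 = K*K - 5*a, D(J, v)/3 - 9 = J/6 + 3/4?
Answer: 0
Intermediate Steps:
D(J, v) = 117/4 + J/2 (D(J, v) = 27 + 3*(J/6 + 3/4) = 27 + 3*(J*(⅙) + 3*(¼)) = 27 + 3*(J/6 + ¾) = 27 + 3*(¾ + J/6) = 27 + (9/4 + J/2) = 117/4 + J/2)
q(K, a) = -63 - 35*a + 7*K² (q(K, a) = -63 + 7*(K*K - 5*a) = -63 + 7*(K² - 5*a) = -63 + (-35*a + 7*K²) = -63 - 35*a + 7*K²)
c(l) = l/(-63 - 35*l + 7*l²)
(D(1, -3)*c(0))*15 = ((117/4 + (½)*1)*((⅐)*0/(-9 + 0² - 5*0)))*15 = ((117/4 + ½)*((⅐)*0/(-9 + 0 + 0)))*15 = (119*((⅐)*0/(-9))/4)*15 = (119*((⅐)*0*(-⅑))/4)*15 = ((119/4)*0)*15 = 0*15 = 0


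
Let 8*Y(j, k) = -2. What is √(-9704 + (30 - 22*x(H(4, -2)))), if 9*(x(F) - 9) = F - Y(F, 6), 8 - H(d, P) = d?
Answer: I*√355766/6 ≈ 99.41*I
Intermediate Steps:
Y(j, k) = -¼ (Y(j, k) = (⅛)*(-2) = -¼)
H(d, P) = 8 - d
x(F) = 325/36 + F/9 (x(F) = 9 + (F - 1*(-¼))/9 = 9 + (F + ¼)/9 = 9 + (¼ + F)/9 = 9 + (1/36 + F/9) = 325/36 + F/9)
√(-9704 + (30 - 22*x(H(4, -2)))) = √(-9704 + (30 - 22*(325/36 + (8 - 1*4)/9))) = √(-9704 + (30 - 22*(325/36 + (8 - 4)/9))) = √(-9704 + (30 - 22*(325/36 + (⅑)*4))) = √(-9704 + (30 - 22*(325/36 + 4/9))) = √(-9704 + (30 - 22*341/36)) = √(-9704 + (30 - 3751/18)) = √(-9704 - 3211/18) = √(-177883/18) = I*√355766/6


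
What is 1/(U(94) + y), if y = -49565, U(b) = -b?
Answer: -1/49659 ≈ -2.0137e-5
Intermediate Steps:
1/(U(94) + y) = 1/(-1*94 - 49565) = 1/(-94 - 49565) = 1/(-49659) = -1/49659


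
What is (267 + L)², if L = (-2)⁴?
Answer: 80089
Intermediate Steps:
L = 16
(267 + L)² = (267 + 16)² = 283² = 80089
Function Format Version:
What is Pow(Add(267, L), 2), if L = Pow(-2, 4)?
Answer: 80089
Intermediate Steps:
L = 16
Pow(Add(267, L), 2) = Pow(Add(267, 16), 2) = Pow(283, 2) = 80089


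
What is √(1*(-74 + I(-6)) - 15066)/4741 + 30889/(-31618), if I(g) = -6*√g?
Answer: -30889/31618 + √(-15140 - 6*I*√6)/4741 ≈ -0.97693 - 0.025953*I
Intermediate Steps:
√(1*(-74 + I(-6)) - 15066)/4741 + 30889/(-31618) = √(1*(-74 - 6*I*√6) - 15066)/4741 + 30889/(-31618) = √(1*(-74 - 6*I*√6) - 15066)*(1/4741) + 30889*(-1/31618) = √(1*(-74 - 6*I*√6) - 15066)*(1/4741) - 30889/31618 = √((-74 - 6*I*√6) - 15066)*(1/4741) - 30889/31618 = √(-15140 - 6*I*√6)*(1/4741) - 30889/31618 = √(-15140 - 6*I*√6)/4741 - 30889/31618 = -30889/31618 + √(-15140 - 6*I*√6)/4741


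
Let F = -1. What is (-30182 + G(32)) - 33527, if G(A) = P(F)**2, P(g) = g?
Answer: -63708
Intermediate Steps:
G(A) = 1 (G(A) = (-1)**2 = 1)
(-30182 + G(32)) - 33527 = (-30182 + 1) - 33527 = -30181 - 33527 = -63708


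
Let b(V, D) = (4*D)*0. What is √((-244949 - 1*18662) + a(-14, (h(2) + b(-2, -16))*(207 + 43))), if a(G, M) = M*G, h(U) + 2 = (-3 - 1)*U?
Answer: I*√228611 ≈ 478.13*I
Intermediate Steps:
b(V, D) = 0
h(U) = -2 - 4*U (h(U) = -2 + (-3 - 1)*U = -2 - 4*U)
a(G, M) = G*M
√((-244949 - 1*18662) + a(-14, (h(2) + b(-2, -16))*(207 + 43))) = √((-244949 - 1*18662) - 14*((-2 - 4*2) + 0)*(207 + 43)) = √((-244949 - 18662) - 14*((-2 - 8) + 0)*250) = √(-263611 - 14*(-10 + 0)*250) = √(-263611 - (-140)*250) = √(-263611 - 14*(-2500)) = √(-263611 + 35000) = √(-228611) = I*√228611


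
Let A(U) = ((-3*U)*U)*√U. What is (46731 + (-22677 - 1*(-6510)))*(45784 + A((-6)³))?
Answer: 1399342176 - 25667891712*I*√6 ≈ 1.3993e+9 - 6.2873e+10*I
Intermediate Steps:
A(U) = -3*U^(5/2) (A(U) = (-3*U²)*√U = -3*U^(5/2))
(46731 + (-22677 - 1*(-6510)))*(45784 + A((-6)³)) = (46731 + (-22677 - 1*(-6510)))*(45784 - 3*279936*I*√6) = (46731 + (-22677 + 6510))*(45784 - 839808*I*√6) = (46731 - 16167)*(45784 - 839808*I*√6) = 30564*(45784 - 839808*I*√6) = 1399342176 - 25667891712*I*√6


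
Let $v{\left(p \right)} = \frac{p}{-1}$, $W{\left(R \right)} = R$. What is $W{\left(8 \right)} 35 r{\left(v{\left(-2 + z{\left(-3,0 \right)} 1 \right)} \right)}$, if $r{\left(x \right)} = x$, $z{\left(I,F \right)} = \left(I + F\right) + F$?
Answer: $1400$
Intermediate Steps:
$z{\left(I,F \right)} = I + 2 F$ ($z{\left(I,F \right)} = \left(F + I\right) + F = I + 2 F$)
$v{\left(p \right)} = - p$ ($v{\left(p \right)} = p \left(-1\right) = - p$)
$W{\left(8 \right)} 35 r{\left(v{\left(-2 + z{\left(-3,0 \right)} 1 \right)} \right)} = 8 \cdot 35 \left(- (-2 + \left(-3 + 2 \cdot 0\right) 1)\right) = 280 \left(- (-2 + \left(-3 + 0\right) 1)\right) = 280 \left(- (-2 - 3)\right) = 280 \left(\left(-1\right) \left(-5\right)\right) = 280 \cdot 5 = 1400$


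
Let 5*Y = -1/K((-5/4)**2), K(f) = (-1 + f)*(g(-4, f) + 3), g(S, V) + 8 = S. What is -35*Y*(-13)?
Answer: 1456/81 ≈ 17.975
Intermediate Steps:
g(S, V) = -8 + S
K(f) = 9 - 9*f (K(f) = (-1 + f)*((-8 - 4) + 3) = (-1 + f)*(-12 + 3) = (-1 + f)*(-9) = 9 - 9*f)
Y = 16/405 (Y = (-1/(9 - 9*(-5/4)**2))/5 = (-1/(9 - 9*25/16))/5 = (-1/(9 - 225/16))/5 = (-1/(-81/16))/5 = (-1*(-16/81))/5 = (1/5)*(16/81) = 16/405 ≈ 0.039506)
-35*Y*(-13) = -35*16/405*(-13) = -112/81*(-13) = 1456/81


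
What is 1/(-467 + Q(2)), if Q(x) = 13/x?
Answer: -2/921 ≈ -0.0021716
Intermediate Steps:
1/(-467 + Q(2)) = 1/(-467 + 13/2) = 1/(-921/2) = -2/921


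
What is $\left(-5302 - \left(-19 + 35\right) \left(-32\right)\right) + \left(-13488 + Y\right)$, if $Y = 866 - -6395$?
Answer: $-11017$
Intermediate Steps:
$Y = 7261$ ($Y = 866 + 6395 = 7261$)
$\left(-5302 - \left(-19 + 35\right) \left(-32\right)\right) + \left(-13488 + Y\right) = \left(-5302 - \left(-19 + 35\right) \left(-32\right)\right) + \left(-13488 + 7261\right) = \left(-5302 - 16 \left(-32\right)\right) - 6227 = \left(-5302 - -512\right) - 6227 = \left(-5302 + 512\right) - 6227 = -4790 - 6227 = -11017$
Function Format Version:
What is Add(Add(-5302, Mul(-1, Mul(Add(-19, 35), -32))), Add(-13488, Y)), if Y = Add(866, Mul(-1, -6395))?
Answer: -11017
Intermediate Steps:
Y = 7261 (Y = Add(866, 6395) = 7261)
Add(Add(-5302, Mul(-1, Mul(Add(-19, 35), -32))), Add(-13488, Y)) = Add(Add(-5302, Mul(-1, Mul(Add(-19, 35), -32))), Add(-13488, 7261)) = Add(Add(-5302, Mul(-1, Mul(16, -32))), -6227) = Add(Add(-5302, Mul(-1, -512)), -6227) = Add(Add(-5302, 512), -6227) = Add(-4790, -6227) = -11017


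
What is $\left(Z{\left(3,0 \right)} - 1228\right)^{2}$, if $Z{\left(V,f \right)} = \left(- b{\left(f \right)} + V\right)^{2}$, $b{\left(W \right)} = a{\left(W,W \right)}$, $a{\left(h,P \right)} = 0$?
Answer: $1485961$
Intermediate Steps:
$b{\left(W \right)} = 0$
$Z{\left(V,f \right)} = V^{2}$ ($Z{\left(V,f \right)} = \left(\left(-1\right) 0 + V\right)^{2} = \left(0 + V\right)^{2} = V^{2}$)
$\left(Z{\left(3,0 \right)} - 1228\right)^{2} = \left(3^{2} - 1228\right)^{2} = \left(9 - 1228\right)^{2} = \left(-1219\right)^{2} = 1485961$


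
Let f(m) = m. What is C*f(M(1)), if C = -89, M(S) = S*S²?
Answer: -89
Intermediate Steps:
M(S) = S³
C*f(M(1)) = -89*1³ = -89*1 = -89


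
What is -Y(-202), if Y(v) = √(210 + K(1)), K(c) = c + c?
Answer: -2*√53 ≈ -14.560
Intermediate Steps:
K(c) = 2*c
Y(v) = 2*√53 (Y(v) = √(210 + 2*1) = √(210 + 2) = √212 = 2*√53)
-Y(-202) = -2*√53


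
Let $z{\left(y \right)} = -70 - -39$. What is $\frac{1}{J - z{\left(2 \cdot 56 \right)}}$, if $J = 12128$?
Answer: $\frac{1}{12159} \approx 8.2244 \cdot 10^{-5}$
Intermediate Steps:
$z{\left(y \right)} = -31$ ($z{\left(y \right)} = -70 + 39 = -31$)
$\frac{1}{J - z{\left(2 \cdot 56 \right)}} = \frac{1}{12128 - -31} = \frac{1}{12128 + 31} = \frac{1}{12159}$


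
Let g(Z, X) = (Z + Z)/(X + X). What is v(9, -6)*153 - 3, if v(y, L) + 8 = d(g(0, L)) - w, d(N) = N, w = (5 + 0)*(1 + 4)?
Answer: -5052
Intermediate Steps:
g(Z, X) = Z/X (g(Z, X) = (2*Z)/((2*X)) = (2*Z)*(1/(2*X)) = Z/X)
w = 25 (w = 5*5 = 25)
v(y, L) = -33 (v(y, L) = -8 + (0/L - 1*25) = -8 + (0 - 25) = -8 - 25 = -33)
v(9, -6)*153 - 3 = -33*153 - 3 = -5049 - 3 = -5052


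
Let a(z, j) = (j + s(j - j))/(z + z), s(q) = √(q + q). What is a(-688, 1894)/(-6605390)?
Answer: 947/4544508320 ≈ 2.0838e-7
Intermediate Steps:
s(q) = √2*√q (s(q) = √(2*q) = √2*√q)
a(z, j) = j/(2*z) (a(z, j) = (j + √2*√(j - j))/(z + z) = (j + √2*√0)/((2*z)) = (j + √2*0)*(1/(2*z)) = (j + 0)*(1/(2*z)) = j*(1/(2*z)) = j/(2*z))
a(-688, 1894)/(-6605390) = ((½)*1894/(-688))/(-6605390) = ((½)*1894*(-1/688))*(-1/6605390) = -947/688*(-1/6605390) = 947/4544508320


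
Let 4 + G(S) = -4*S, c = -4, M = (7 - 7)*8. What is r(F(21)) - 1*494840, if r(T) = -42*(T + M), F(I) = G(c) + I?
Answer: -496226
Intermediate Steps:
M = 0 (M = 0*8 = 0)
G(S) = -4 - 4*S
F(I) = 12 + I (F(I) = (-4 - 4*(-4)) + I = (-4 + 16) + I = 12 + I)
r(T) = -42*T (r(T) = -42*(T + 0) = -42*T)
r(F(21)) - 1*494840 = -42*(12 + 21) - 1*494840 = -42*33 - 494840 = -1386 - 494840 = -496226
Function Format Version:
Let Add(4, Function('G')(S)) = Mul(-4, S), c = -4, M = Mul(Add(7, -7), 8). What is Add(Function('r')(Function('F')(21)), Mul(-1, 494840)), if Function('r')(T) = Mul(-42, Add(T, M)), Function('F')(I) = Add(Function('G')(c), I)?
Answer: -496226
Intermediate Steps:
M = 0 (M = Mul(0, 8) = 0)
Function('G')(S) = Add(-4, Mul(-4, S))
Function('F')(I) = Add(12, I) (Function('F')(I) = Add(Add(-4, Mul(-4, -4)), I) = Add(Add(-4, 16), I) = Add(12, I))
Function('r')(T) = Mul(-42, T) (Function('r')(T) = Mul(-42, Add(T, 0)) = Mul(-42, T))
Add(Function('r')(Function('F')(21)), Mul(-1, 494840)) = Add(Mul(-42, Add(12, 21)), Mul(-1, 494840)) = Add(Mul(-42, 33), -494840) = Add(-1386, -494840) = -496226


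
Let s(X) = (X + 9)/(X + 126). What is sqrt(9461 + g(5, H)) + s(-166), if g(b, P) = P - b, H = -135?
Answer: 157/40 + sqrt(9321) ≈ 100.47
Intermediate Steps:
s(X) = (9 + X)/(126 + X)
sqrt(9461 + g(5, H)) + s(-166) = sqrt(9461 + (-135 - 1*5)) + (9 - 166)/(126 - 166) = sqrt(9461 + (-135 - 5)) - 157/(-40) = sqrt(9461 - 140) - 1/40*(-157) = sqrt(9321) + 157/40 = 157/40 + sqrt(9321)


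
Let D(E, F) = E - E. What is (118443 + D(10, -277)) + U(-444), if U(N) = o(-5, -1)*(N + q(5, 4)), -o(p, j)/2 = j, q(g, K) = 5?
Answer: 117565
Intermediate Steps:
o(p, j) = -2*j
D(E, F) = 0
U(N) = 10 + 2*N (U(N) = (-2*(-1))*(N + 5) = 2*(5 + N) = 10 + 2*N)
(118443 + D(10, -277)) + U(-444) = (118443 + 0) + (10 + 2*(-444)) = 118443 + (10 - 888) = 118443 - 878 = 117565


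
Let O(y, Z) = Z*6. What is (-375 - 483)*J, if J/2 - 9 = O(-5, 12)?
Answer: -138996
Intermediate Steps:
O(y, Z) = 6*Z
J = 162 (J = 18 + 2*(6*12) = 18 + 2*72 = 18 + 144 = 162)
(-375 - 483)*J = (-375 - 483)*162 = -858*162 = -138996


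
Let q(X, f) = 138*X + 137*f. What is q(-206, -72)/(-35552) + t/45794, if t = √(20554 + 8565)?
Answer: 9573/8888 + √29119/45794 ≈ 1.0808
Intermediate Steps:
t = √29119 ≈ 170.64
q(X, f) = 137*f + 138*X
q(-206, -72)/(-35552) + t/45794 = (137*(-72) + 138*(-206))/(-35552) + √29119/45794 = (-9864 - 28428)*(-1/35552) + √29119*(1/45794) = -38292*(-1/35552) + √29119/45794 = 9573/8888 + √29119/45794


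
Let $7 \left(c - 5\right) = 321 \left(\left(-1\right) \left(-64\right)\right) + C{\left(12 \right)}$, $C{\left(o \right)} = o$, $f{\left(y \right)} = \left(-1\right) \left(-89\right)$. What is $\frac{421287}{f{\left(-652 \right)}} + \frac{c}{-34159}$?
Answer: $\frac{100733365832}{21281057} \approx 4733.5$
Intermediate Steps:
$f{\left(y \right)} = 89$
$c = \frac{20591}{7}$ ($c = 5 + \frac{321 \left(\left(-1\right) \left(-64\right)\right) + 12}{7} = 5 + \frac{321 \cdot 64 + 12}{7} = 5 + \frac{20544 + 12}{7} = 5 + \frac{1}{7} \cdot 20556 = 5 + \frac{20556}{7} = \frac{20591}{7} \approx 2941.6$)
$\frac{421287}{f{\left(-652 \right)}} + \frac{c}{-34159} = \frac{421287}{89} + \frac{20591}{7 \left(-34159\right)} = 421287 \cdot \frac{1}{89} + \frac{20591}{7} \left(- \frac{1}{34159}\right) = \frac{421287}{89} - \frac{20591}{239113} = \frac{100733365832}{21281057}$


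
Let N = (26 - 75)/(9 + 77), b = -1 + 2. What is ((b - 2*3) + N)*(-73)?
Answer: 34967/86 ≈ 406.59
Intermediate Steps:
b = 1
N = -49/86 ≈ -0.56977
((b - 2*3) + N)*(-73) = ((1 - 2*3) - 49/86)*(-73) = ((1 - 6) - 49/86)*(-73) = (-5 - 49/86)*(-73) = -479/86*(-73) = 34967/86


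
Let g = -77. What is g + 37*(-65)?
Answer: -2482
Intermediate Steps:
g + 37*(-65) = -77 + 37*(-65) = -77 - 2405 = -2482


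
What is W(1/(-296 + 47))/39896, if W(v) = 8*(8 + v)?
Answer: 1991/1241763 ≈ 0.0016034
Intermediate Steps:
W(v) = 64 + 8*v
W(1/(-296 + 47))/39896 = (64 + 8/(-296 + 47))/39896 = (64 + 8/(-249))*(1/39896) = (64 + 8*(-1/249))*(1/39896) = (64 - 8/249)*(1/39896) = (15928/249)*(1/39896) = 1991/1241763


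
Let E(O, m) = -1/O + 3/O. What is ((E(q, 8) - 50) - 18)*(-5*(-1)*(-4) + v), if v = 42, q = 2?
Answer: -1474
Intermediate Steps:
E(O, m) = 2/O
((E(q, 8) - 50) - 18)*(-5*(-1)*(-4) + v) = ((2/2 - 50) - 18)*(-5*(-1)*(-4) + 42) = ((2*(½) - 50) - 18)*(5*(-4) + 42) = ((1 - 50) - 18)*(-20 + 42) = (-49 - 18)*22 = -67*22 = -1474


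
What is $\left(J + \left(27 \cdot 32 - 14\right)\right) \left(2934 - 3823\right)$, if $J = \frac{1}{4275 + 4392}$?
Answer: $- \frac{6549219439}{8667} \approx -7.5565 \cdot 10^{5}$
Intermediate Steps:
$J = \frac{1}{8667} \approx 0.00011538$
$\left(J + \left(27 \cdot 32 - 14\right)\right) \left(2934 - 3823\right) = \left(\frac{1}{8667} + \left(27 \cdot 32 - 14\right)\right) \left(2934 - 3823\right) = \left(\frac{1}{8667} + \left(864 - 14\right)\right) \left(-889\right) = \left(\frac{1}{8667} + 850\right) \left(-889\right) = \frac{7366951}{8667} \left(-889\right) = - \frac{6549219439}{8667}$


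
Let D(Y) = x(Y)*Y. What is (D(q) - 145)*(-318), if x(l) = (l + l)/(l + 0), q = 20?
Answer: 33390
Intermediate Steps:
x(l) = 2 (x(l) = (2*l)/l = 2)
D(Y) = 2*Y
(D(q) - 145)*(-318) = (2*20 - 145)*(-318) = (40 - 145)*(-318) = -105*(-318) = 33390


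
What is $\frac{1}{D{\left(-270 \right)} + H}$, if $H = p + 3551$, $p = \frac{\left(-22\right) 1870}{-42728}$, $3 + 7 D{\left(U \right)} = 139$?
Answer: $\frac{10682}{38149603} \approx 0.00028$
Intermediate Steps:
$D{\left(U \right)} = \frac{136}{7}$ ($D{\left(U \right)} = - \frac{3}{7} + \frac{1}{7} \cdot 139 = - \frac{3}{7} + \frac{139}{7} = \frac{136}{7}$)
$p = \frac{10285}{10682}$ ($p = \left(-41140\right) \left(- \frac{1}{42728}\right) = \frac{10285}{10682} \approx 0.96283$)
$H = \frac{37942067}{10682}$ ($H = \frac{10285}{10682} + 3551 = \frac{37942067}{10682} \approx 3552.0$)
$\frac{1}{D{\left(-270 \right)} + H} = \frac{1}{\frac{136}{7} + \frac{37942067}{10682}} = \frac{1}{\frac{38149603}{10682}} = \frac{10682}{38149603}$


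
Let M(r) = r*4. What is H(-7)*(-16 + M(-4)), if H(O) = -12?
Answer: 384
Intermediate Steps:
M(r) = 4*r
H(-7)*(-16 + M(-4)) = -12*(-16 + 4*(-4)) = -12*(-16 - 16) = -12*(-32) = 384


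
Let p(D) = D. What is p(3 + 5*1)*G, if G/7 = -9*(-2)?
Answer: 1008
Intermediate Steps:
G = 126 (G = 7*(-9*(-2)) = 7*18 = 126)
p(3 + 5*1)*G = (3 + 5*1)*126 = (3 + 5)*126 = 8*126 = 1008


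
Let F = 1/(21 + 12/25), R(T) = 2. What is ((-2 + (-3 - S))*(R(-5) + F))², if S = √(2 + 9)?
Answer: 4831204/32041 + 12078010*√11/288369 ≈ 289.69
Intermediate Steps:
S = √11 ≈ 3.3166
F = 25/537 (F = 1/(21 + 12*(1/25)) = 1/(21 + 12/25) = 1/(537/25) = 25/537 ≈ 0.046555)
((-2 + (-3 - S))*(R(-5) + F))² = ((-2 + (-3 - √11))*(2 + 25/537))² = ((-5 - √11)*(1099/537))² = (-5495/537 - 1099*√11/537)²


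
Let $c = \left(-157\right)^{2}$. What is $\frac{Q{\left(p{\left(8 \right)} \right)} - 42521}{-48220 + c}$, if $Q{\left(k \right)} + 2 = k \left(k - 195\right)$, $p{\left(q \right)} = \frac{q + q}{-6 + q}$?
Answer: $\frac{4891}{2619} \approx 1.8675$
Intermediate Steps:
$p{\left(q \right)} = \frac{2 q}{-6 + q}$
$Q{\left(k \right)} = -2 + k \left(-195 + k\right)$ ($Q{\left(k \right)} = -2 + k \left(k - 195\right) = -2 + k \left(-195 + k\right)$)
$c = 24649$
$\frac{Q{\left(p{\left(8 \right)} \right)} - 42521}{-48220 + c} = \frac{\left(-2 + \left(2 \cdot 8 \frac{1}{-6 + 8}\right)^{2} - 195 \cdot 2 \cdot 8 \frac{1}{-6 + 8}\right) - 42521}{-48220 + 24649} = \frac{\left(-2 + \left(2 \cdot 8 \cdot \frac{1}{2}\right)^{2} - 195 \cdot 2 \cdot 8 \cdot \frac{1}{2}\right) - 42521}{-23571} = \left(\left(-2 + \left(2 \cdot 8 \cdot \frac{1}{2}\right)^{2} - 195 \cdot 2 \cdot 8 \cdot \frac{1}{2}\right) - 42521\right) \left(- \frac{1}{23571}\right) = \left(\left(-2 + 8^{2} - 1560\right) - 42521\right) \left(- \frac{1}{23571}\right) = \left(\left(-2 + 64 - 1560\right) - 42521\right) \left(- \frac{1}{23571}\right) = \left(-1498 - 42521\right) \left(- \frac{1}{23571}\right) = \left(-44019\right) \left(- \frac{1}{23571}\right) = \frac{4891}{2619}$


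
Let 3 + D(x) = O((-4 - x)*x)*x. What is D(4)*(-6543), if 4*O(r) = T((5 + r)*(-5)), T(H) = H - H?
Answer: 19629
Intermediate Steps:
T(H) = 0
O(r) = 0 (O(r) = (¼)*0 = 0)
D(x) = -3 (D(x) = -3 + 0*x = -3 + 0 = -3)
D(4)*(-6543) = -3*(-6543) = 19629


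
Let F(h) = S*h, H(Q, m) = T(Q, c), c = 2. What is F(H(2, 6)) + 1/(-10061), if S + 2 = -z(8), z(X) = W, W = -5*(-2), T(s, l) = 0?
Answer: -1/10061 ≈ -9.9394e-5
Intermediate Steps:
W = 10
z(X) = 10
S = -12 (S = -2 - 1*10 = -2 - 10 = -12)
H(Q, m) = 0
F(h) = -12*h
F(H(2, 6)) + 1/(-10061) = -12*0 + 1/(-10061) = 0 - 1/10061 = -1/10061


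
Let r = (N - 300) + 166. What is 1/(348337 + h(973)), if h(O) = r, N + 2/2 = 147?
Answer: 1/348349 ≈ 2.8707e-6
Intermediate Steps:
N = 146 (N = -1 + 147 = 146)
r = 12 (r = (146 - 300) + 166 = -154 + 166 = 12)
h(O) = 12
1/(348337 + h(973)) = 1/(348337 + 12) = 1/348349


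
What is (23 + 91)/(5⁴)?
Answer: 114/625 ≈ 0.18240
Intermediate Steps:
(23 + 91)/(5⁴) = 114/625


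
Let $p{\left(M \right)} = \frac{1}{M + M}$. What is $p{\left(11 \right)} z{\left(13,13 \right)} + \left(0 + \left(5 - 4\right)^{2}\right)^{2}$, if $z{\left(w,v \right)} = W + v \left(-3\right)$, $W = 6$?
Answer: $- \frac{1}{2} \approx -0.5$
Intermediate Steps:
$p{\left(M \right)} = \frac{1}{2 M}$
$z{\left(w,v \right)} = 6 - 3 v$ ($z{\left(w,v \right)} = 6 + v \left(-3\right) = 6 - 3 v$)
$p{\left(11 \right)} z{\left(13,13 \right)} + \left(0 + \left(5 - 4\right)^{2}\right)^{2} = \frac{1}{2 \cdot 11} \left(6 - 39\right) + \left(0 + \left(5 - 4\right)^{2}\right)^{2} = \frac{1}{2} \cdot \frac{1}{11} \left(6 - 39\right) + \left(0 + 1^{2}\right)^{2} = \frac{1}{22} \left(-33\right) + \left(0 + 1\right)^{2} = - \frac{3}{2} + 1^{2} = - \frac{3}{2} + 1 = - \frac{1}{2}$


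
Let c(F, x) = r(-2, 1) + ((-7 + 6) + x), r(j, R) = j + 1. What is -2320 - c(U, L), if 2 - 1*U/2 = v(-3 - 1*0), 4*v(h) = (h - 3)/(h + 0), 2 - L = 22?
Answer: -2298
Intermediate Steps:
r(j, R) = 1 + j
L = -20 (L = 2 - 1*22 = 2 - 22 = -20)
v(h) = (-3 + h)/(4*h) (v(h) = ((h - 3)/(h + 0))/4 = ((-3 + h)/h)/4 = (-3 + h)/(4*h))
U = 3 (U = 4 - (-3 + (-3 - 1*0))/(2*(-3 - 1*0)) = 4 - (-3 + (-3 + 0))/(2*(-3 + 0)) = 4 - (-3 - 3)/(2*(-3)) = 4 - (-1)*(-6)/(2*3) = 4 - 2*1/2 = 4 - 1 = 3)
c(F, x) = -2 + x (c(F, x) = (1 - 2) + ((-7 + 6) + x) = -1 + (-1 + x) = -2 + x)
-2320 - c(U, L) = -2320 - (-2 - 20) = -2320 - 1*(-22) = -2320 + 22 = -2298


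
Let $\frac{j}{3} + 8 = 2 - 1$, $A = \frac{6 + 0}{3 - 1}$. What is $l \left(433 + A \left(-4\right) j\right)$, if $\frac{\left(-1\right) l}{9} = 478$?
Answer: $-2946870$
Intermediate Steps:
$l = -4302$ ($l = \left(-9\right) 478 = -4302$)
$A = 3$ ($A = \frac{6}{2} = 6 \cdot \frac{1}{2} = 3$)
$j = -21$ ($j = -24 + 3 \left(2 - 1\right) = -24 + 3 \cdot 1 = -24 + 3 = -21$)
$l \left(433 + A \left(-4\right) j\right) = - 4302 \left(433 + 3 \left(-4\right) \left(-21\right)\right) = - 4302 \left(433 - -252\right) = - 4302 \left(433 + 252\right) = \left(-4302\right) 685 = -2946870$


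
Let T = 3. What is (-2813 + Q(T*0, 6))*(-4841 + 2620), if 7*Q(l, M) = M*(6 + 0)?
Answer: 43653755/7 ≈ 6.2362e+6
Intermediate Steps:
Q(l, M) = 6*M/7 (Q(l, M) = (M*(6 + 0))/7 = (M*6)/7 = (6*M)/7 = 6*M/7)
(-2813 + Q(T*0, 6))*(-4841 + 2620) = (-2813 + (6/7)*6)*(-4841 + 2620) = (-2813 + 36/7)*(-2221) = -19655/7*(-2221) = 43653755/7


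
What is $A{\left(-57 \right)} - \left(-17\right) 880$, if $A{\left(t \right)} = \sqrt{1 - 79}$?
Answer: $14960 + i \sqrt{78} \approx 14960.0 + 8.8318 i$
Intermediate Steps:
$A{\left(t \right)} = i \sqrt{78}$ ($A{\left(t \right)} = \sqrt{-78} = i \sqrt{78}$)
$A{\left(-57 \right)} - \left(-17\right) 880 = i \sqrt{78} - \left(-17\right) 880 = i \sqrt{78} - -14960 = i \sqrt{78} + 14960 = 14960 + i \sqrt{78}$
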